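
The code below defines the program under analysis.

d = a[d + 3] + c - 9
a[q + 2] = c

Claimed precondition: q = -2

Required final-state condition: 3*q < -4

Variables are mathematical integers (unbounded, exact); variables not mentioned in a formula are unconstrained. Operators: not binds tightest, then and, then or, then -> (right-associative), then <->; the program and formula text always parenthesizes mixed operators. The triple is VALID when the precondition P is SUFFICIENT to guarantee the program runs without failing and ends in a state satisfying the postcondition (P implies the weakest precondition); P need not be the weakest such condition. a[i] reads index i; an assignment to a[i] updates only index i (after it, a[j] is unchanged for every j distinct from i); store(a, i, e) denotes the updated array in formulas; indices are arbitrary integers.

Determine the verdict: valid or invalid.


Working backward. After the program, 3*q < -4 must hold.
Before a[q + 2] := c: 3*q < -4
Before d := a[d + 3] + c - 9: 3*q < -4
The weakest precondition is 3*q < -4.
Check whether q = -2 implies it.
Every state satisfying the precondition satisfies the weakest precondition: the implication holds.
Answer: valid


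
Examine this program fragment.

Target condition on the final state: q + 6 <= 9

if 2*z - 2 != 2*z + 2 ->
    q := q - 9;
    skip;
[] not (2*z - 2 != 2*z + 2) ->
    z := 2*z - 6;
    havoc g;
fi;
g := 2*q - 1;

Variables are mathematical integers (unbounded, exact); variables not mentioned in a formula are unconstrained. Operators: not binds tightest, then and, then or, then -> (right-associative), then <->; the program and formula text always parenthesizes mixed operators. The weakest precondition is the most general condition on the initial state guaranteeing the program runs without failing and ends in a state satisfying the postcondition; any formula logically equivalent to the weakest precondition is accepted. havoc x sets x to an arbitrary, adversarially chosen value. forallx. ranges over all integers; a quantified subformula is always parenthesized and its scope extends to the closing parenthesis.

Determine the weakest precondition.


Working backward. After the program, the postcondition q + 6 <= 9 must hold; in canonical form it is q <= 3.
Before g := 2*q - 1: q <= 3
Then branch requires q <= 12; else branch requires q <= 3.
Before the if: q <= 12
Answer: WP = q <= 12


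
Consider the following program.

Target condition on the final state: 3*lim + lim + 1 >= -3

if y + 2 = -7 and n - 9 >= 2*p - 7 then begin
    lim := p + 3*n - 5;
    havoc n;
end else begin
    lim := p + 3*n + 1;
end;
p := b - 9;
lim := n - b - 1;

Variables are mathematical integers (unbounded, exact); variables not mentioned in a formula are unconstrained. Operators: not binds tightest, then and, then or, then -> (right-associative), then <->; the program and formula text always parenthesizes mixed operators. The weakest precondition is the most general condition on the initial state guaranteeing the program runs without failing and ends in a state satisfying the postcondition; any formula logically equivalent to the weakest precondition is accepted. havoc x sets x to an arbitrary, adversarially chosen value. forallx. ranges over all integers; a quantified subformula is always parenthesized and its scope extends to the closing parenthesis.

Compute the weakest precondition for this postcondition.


Working backward. After the program, the postcondition 3*lim + lim + 1 >= -3 must hold; in canonical form it is 4*lim >= -4.
Before lim := n - b - 1: 4*n >= 4*b
Before p := b - 9: 4*n >= 4*b
Then branch requires forall n_1. 4*n_1 >= 4*b; else branch requires 4*n >= 4*b.
Before the if: ((y = -9 and n >= 2*p + 2) -> (forall n_1. 4*n_1 >= 4*b)) and ((not (y = -9 and n >= 2*p + 2)) -> 4*n >= 4*b)
Answer: WP = ((y = -9 and n >= 2*p + 2) -> (forall n_1. 4*n_1 >= 4*b)) and ((not (y = -9 and n >= 2*p + 2)) -> 4*n >= 4*b)


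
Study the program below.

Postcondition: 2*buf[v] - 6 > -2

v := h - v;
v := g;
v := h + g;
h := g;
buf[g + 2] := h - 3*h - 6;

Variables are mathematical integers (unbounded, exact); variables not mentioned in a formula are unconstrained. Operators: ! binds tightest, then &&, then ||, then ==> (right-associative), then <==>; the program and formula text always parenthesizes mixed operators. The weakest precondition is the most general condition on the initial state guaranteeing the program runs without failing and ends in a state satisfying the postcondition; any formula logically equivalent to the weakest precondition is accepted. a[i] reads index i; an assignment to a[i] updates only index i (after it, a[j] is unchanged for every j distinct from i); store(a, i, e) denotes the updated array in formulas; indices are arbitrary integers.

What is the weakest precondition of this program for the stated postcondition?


Working backward. After the program, the postcondition 2*buf[v] - 6 > -2 must hold; in canonical form it is 2*buf[v] > 4.
Before buf[g + 2] := h - 3*h - 6: 2*store(buf, g + 2, -2*h - 6)[v] > 4
Before h := g: 2*store(buf, g + 2, -2*g - 6)[v] > 4
Before v := h + g: 2*store(buf, g + 2, -2*g - 6)[g + h] > 4
Before v := g: 2*store(buf, g + 2, -2*g - 6)[g + h] > 4
Before v := h - v: 2*store(buf, g + 2, -2*g - 6)[g + h] > 4
Answer: WP = 2*store(buf, g + 2, -2*g - 6)[g + h] > 4


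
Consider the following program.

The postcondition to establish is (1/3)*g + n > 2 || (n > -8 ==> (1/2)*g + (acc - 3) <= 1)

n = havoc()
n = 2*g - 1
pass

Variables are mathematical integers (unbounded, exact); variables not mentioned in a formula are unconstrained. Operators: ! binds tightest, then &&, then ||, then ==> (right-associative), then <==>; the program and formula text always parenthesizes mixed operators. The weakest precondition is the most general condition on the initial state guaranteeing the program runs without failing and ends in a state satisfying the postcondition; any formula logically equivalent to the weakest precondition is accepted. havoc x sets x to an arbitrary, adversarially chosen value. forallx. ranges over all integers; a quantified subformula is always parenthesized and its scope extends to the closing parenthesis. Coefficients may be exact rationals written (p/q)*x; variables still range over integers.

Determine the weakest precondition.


Working backward. After the program, the postcondition (1/3)*g + n > 2 || (n > -8 ==> (1/2)*g + (acc - 3) <= 1) must hold; in canonical form it is (1/3)*g + n > 2 || (n > -8 ==> acc + (1/2)*g <= 4).
Before skip: (1/3)*g + n > 2 || (n > -8 ==> acc + (1/2)*g <= 4)
Before n := 2*g - 1: (7/3)*g > 3 || (2*g > -7 ==> acc + (1/2)*g <= 4)
Before havoc n: (7/3)*g > 3 || (2*g > -7 ==> acc + (1/2)*g <= 4)
Answer: WP = (7/3)*g > 3 || (2*g > -7 ==> acc + (1/2)*g <= 4)


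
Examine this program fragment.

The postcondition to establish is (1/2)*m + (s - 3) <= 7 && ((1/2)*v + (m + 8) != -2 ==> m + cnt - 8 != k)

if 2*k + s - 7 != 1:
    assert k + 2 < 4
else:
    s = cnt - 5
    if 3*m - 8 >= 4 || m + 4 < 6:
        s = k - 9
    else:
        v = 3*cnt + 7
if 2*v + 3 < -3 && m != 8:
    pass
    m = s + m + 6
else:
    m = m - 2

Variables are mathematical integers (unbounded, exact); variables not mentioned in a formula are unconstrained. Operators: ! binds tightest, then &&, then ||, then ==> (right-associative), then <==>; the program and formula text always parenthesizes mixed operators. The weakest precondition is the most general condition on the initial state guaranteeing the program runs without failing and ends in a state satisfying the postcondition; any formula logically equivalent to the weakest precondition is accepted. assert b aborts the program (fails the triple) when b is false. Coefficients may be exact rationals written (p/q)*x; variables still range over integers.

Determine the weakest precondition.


Working backward. After the program, the postcondition (1/2)*m + (s - 3) <= 7 && ((1/2)*v + (m + 8) != -2 ==> m + cnt - 8 != k) must hold; in canonical form it is (1/2)*m + s <= 10 && (m + (1/2)*v != -10 ==> cnt + m != k + 8).
Then branch requires (1/2)*m + (3/2)*s <= 7 && (m + s + (1/2)*v != -16 ==> cnt + m + s != k + 2); else branch requires (1/2)*m + s <= 11 && (m + (1/2)*v != -8 ==> cnt + m != k + 10).
Before the if: ((2*v < -6 && m != 8) ==> ((1/2)*m + (3/2)*s <= 7 && (m + s + (1/2)*v != -16 ==> cnt + m + s != k + 2))) && ((!(2*v < -6 && m != 8)) ==> ((1/2)*m + s <= 11 && (m + (1/2)*v != -8 ==> cnt + m != k + 10)))
Then branch requires k < 2 && ((2*v < -6 && m != 8) ==> ((1/2)*m + (3/2)*s <= 7 && (m + s + (1/2)*v != -16 ==> cnt + m + s != k + 2))) && ((!(2*v < -6 && m != 8)) ==> ((1/2)*m + s <= 11 && (m + (1/2)*v != -8 ==> cnt + m != k + 10))); else branch requires ((3*m >= 12 || m < 2) ==> (((2*v < -6 && m != 8) ==> ((3/2)*k + (1/2)*m <= 41/2 && (k + m + (1/2)*v != -7 ==> cnt + m != 11))) && ((!(2*v < -6 && m != 8)) ==> (k + (1/2)*m <= 20 && (m + (1/2)*v != -8 ==> cnt + m != k + 10))))) && ((!(3*m >= 12 || m < 2)) ==> (((6*cnt < -20 && m != 8) ==> ((3/2)*cnt + (1/2)*m <= 29/2 && ((5/2)*cnt + m != -29/2 ==> 2*cnt + m != k + 7))) && ((!(6*cnt < -20 && m != 8)) ==> (cnt + (1/2)*m <= 16 && ((3/2)*cnt + m != -23/2 ==> cnt + m != k + 10))))).
Before the if: (2*k + s != 8 ==> (k < 2 && ((2*v < -6 && m != 8) ==> ((1/2)*m + (3/2)*s <= 7 && (m + s + (1/2)*v != -16 ==> cnt + m + s != k + 2))) && ((!(2*v < -6 && m != 8)) ==> ((1/2)*m + s <= 11 && (m + (1/2)*v != -8 ==> cnt + m != k + 10))))) && ((!(2*k + s != 8)) ==> (((3*m >= 12 || m < 2) ==> (((2*v < -6 && m != 8) ==> ((3/2)*k + (1/2)*m <= 41/2 && (k + m + (1/2)*v != -7 ==> cnt + m != 11))) && ((!(2*v < -6 && m != 8)) ==> (k + (1/2)*m <= 20 && (m + (1/2)*v != -8 ==> cnt + m != k + 10))))) && ((!(3*m >= 12 || m < 2)) ==> (((6*cnt < -20 && m != 8) ==> ((3/2)*cnt + (1/2)*m <= 29/2 && ((5/2)*cnt + m != -29/2 ==> 2*cnt + m != k + 7))) && ((!(6*cnt < -20 && m != 8)) ==> (cnt + (1/2)*m <= 16 && ((3/2)*cnt + m != -23/2 ==> cnt + m != k + 10)))))))
Answer: WP = (2*k + s != 8 ==> (k < 2 && ((2*v < -6 && m != 8) ==> ((1/2)*m + (3/2)*s <= 7 && (m + s + (1/2)*v != -16 ==> cnt + m + s != k + 2))) && ((!(2*v < -6 && m != 8)) ==> ((1/2)*m + s <= 11 && (m + (1/2)*v != -8 ==> cnt + m != k + 10))))) && ((!(2*k + s != 8)) ==> (((3*m >= 12 || m < 2) ==> (((2*v < -6 && m != 8) ==> ((3/2)*k + (1/2)*m <= 41/2 && (k + m + (1/2)*v != -7 ==> cnt + m != 11))) && ((!(2*v < -6 && m != 8)) ==> (k + (1/2)*m <= 20 && (m + (1/2)*v != -8 ==> cnt + m != k + 10))))) && ((!(3*m >= 12 || m < 2)) ==> (((6*cnt < -20 && m != 8) ==> ((3/2)*cnt + (1/2)*m <= 29/2 && ((5/2)*cnt + m != -29/2 ==> 2*cnt + m != k + 7))) && ((!(6*cnt < -20 && m != 8)) ==> (cnt + (1/2)*m <= 16 && ((3/2)*cnt + m != -23/2 ==> cnt + m != k + 10)))))))


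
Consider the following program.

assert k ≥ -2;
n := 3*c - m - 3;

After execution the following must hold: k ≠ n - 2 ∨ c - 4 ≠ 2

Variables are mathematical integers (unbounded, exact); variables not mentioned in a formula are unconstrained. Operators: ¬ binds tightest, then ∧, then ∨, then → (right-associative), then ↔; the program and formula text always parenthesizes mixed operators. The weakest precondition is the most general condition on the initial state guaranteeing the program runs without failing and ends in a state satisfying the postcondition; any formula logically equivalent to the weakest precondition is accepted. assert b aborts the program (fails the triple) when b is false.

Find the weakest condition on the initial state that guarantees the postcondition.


Working backward. After the program, the postcondition k ≠ n - 2 ∨ c - 4 ≠ 2 must hold; in canonical form it is k ≠ n - 2 ∨ c ≠ 6.
Before n := 3*c - m - 3: k + m ≠ 3*c - 5 ∨ c ≠ 6
Before assert k ≥ -2: k ≥ -2 ∧ (k + m ≠ 3*c - 5 ∨ c ≠ 6)
Answer: WP = k ≥ -2 ∧ (k + m ≠ 3*c - 5 ∨ c ≠ 6)


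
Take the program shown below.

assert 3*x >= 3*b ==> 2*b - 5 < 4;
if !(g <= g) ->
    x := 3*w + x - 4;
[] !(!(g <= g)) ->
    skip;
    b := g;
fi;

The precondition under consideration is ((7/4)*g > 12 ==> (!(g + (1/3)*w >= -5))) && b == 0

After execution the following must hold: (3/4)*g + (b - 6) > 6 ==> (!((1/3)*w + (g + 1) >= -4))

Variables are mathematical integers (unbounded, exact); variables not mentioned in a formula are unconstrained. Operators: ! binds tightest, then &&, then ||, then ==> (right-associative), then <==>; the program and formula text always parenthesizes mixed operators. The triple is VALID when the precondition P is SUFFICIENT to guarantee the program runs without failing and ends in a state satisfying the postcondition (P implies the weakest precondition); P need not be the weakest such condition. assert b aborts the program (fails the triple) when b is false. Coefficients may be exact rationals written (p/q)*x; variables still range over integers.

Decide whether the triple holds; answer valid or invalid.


Working backward. After the program, the postcondition (3/4)*g + (b - 6) > 6 ==> (!((1/3)*w + (g + 1) >= -4)) must hold; in canonical form it is b + (3/4)*g > 12 ==> (!(g + (1/3)*w >= -5)).
Then branch requires b + (3/4)*g > 12 ==> (!(g + (1/3)*w >= -5)); else branch requires (7/4)*g > 12 ==> (!(g + (1/3)*w >= -5)).
Before the if: (7/4)*g > 12 ==> (!(g + (1/3)*w >= -5))
Before assert 3*x >= 3*b ==> 2*b - 5 < 4: (3*x >= 3*b ==> 2*b < 9) && ((7/4)*g > 12 ==> (!(g + (1/3)*w >= -5)))
The weakest precondition is (3*x >= 3*b ==> 2*b < 9) && ((7/4)*g > 12 ==> (!(g + (1/3)*w >= -5))).
Check whether ((7/4)*g > 12 ==> (!(g + (1/3)*w >= -5))) && b == 0 implies it.
Every state satisfying the precondition satisfies the weakest precondition: the implication holds.
Answer: valid


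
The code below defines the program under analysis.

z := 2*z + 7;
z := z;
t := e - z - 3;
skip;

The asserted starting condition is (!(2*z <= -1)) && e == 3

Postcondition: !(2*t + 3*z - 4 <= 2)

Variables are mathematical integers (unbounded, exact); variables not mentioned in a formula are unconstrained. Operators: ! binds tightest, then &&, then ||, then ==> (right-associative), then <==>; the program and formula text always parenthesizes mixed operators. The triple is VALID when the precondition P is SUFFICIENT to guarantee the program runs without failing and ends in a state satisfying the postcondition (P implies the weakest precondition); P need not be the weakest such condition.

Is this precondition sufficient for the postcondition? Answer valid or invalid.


Working backward. After the program, the postcondition !(2*t + 3*z - 4 <= 2) must hold; in canonical form it is !(2*t + 3*z <= 6).
Before skip: !(2*t + 3*z <= 6)
Before t := e - z - 3: !(2*e + z <= 12)
Before z := z: !(2*e + z <= 12)
Before z := 2*z + 7: !(2*e + 2*z <= 5)
The weakest precondition is !(2*e + 2*z <= 5).
Check whether (!(2*z <= -1)) && e == 3 implies it.
Every state satisfying the precondition satisfies the weakest precondition: the implication holds.
Answer: valid


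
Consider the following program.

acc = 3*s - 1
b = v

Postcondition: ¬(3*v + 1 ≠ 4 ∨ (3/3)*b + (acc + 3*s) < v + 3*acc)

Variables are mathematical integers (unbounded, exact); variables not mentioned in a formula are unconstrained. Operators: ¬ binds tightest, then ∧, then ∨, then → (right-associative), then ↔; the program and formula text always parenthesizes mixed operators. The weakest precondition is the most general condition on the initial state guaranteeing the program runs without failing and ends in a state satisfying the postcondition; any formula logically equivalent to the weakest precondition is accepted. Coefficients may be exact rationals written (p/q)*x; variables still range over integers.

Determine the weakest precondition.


Working backward. After the program, the postcondition ¬(3*v + 1 ≠ 4 ∨ (3/3)*b + (acc + 3*s) < v + 3*acc) must hold; in canonical form it is ¬(3*v ≠ 3 ∨ b + 3*s < 2*acc + v).
Before b := v: ¬(3*v ≠ 3 ∨ 3*s < 2*acc)
Before acc := 3*s - 1: ¬(3*v ≠ 3 ∨ 3*s > 2)
Answer: WP = ¬(3*v ≠ 3 ∨ 3*s > 2)


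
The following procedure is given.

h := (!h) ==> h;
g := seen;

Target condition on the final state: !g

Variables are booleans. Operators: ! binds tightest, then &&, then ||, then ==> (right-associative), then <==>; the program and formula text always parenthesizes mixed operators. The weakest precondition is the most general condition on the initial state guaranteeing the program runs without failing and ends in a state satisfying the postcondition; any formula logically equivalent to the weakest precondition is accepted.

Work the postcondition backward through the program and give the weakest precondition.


Working backward. After the program, !g must hold.
Before g := seen: !seen
Before h := (!h) ==> h: !seen
Answer: WP = !seen


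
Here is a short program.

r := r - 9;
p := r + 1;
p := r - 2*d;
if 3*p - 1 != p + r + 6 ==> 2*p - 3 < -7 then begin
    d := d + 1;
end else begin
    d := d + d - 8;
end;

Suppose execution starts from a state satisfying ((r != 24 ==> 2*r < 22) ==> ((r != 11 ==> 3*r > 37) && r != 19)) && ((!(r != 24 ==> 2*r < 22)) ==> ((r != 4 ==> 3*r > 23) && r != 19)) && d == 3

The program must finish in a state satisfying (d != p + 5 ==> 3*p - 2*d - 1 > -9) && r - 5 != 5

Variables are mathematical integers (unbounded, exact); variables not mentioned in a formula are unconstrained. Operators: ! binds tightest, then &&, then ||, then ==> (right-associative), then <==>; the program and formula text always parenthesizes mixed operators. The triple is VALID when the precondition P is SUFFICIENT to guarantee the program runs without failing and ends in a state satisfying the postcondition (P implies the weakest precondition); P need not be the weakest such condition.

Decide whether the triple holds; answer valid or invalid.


Working backward. After the program, the postcondition (d != p + 5 ==> 3*p - 2*d - 1 > -9) && r - 5 != 5 must hold; in canonical form it is (d != p + 5 ==> 3*p > 2*d - 8) && r != 10.
Then branch requires (d != p + 4 ==> 3*p > 2*d - 6) && r != 10; else branch requires (2*d != p + 13 ==> 3*p > 4*d - 24) && r != 10.
Before the if: ((2*p != r + 7 ==> 2*p < -4) ==> ((d != p + 4 ==> 3*p > 2*d - 6) && r != 10)) && ((!(2*p != r + 7 ==> 2*p < -4)) ==> ((2*d != p + 13 ==> 3*p > 4*d - 24) && r != 10))
Before p := r - 2*d: ((r != 4*d + 7 ==> 2*r < 4*d - 4) ==> ((3*d != r + 4 ==> 3*r > 8*d - 6) && r != 10)) && ((!(r != 4*d + 7 ==> 2*r < 4*d - 4)) ==> ((4*d != r + 13 ==> 3*r > 10*d - 24) && r != 10))
Before p := r + 1: ((r != 4*d + 7 ==> 2*r < 4*d - 4) ==> ((3*d != r + 4 ==> 3*r > 8*d - 6) && r != 10)) && ((!(r != 4*d + 7 ==> 2*r < 4*d - 4)) ==> ((4*d != r + 13 ==> 3*r > 10*d - 24) && r != 10))
Before r := r - 9: ((r != 4*d + 16 ==> 2*r < 4*d + 14) ==> ((3*d != r - 5 ==> 3*r > 8*d + 21) && r != 19)) && ((!(r != 4*d + 16 ==> 2*r < 4*d + 14)) ==> ((4*d != r + 4 ==> 3*r > 10*d + 3) && r != 19))
The weakest precondition is ((r != 4*d + 16 ==> 2*r < 4*d + 14) ==> ((3*d != r - 5 ==> 3*r > 8*d + 21) && r != 19)) && ((!(r != 4*d + 16 ==> 2*r < 4*d + 14)) ==> ((4*d != r + 4 ==> 3*r > 10*d + 3) && r != 19)).
Check whether ((r != 24 ==> 2*r < 22) ==> ((r != 11 ==> 3*r > 37) && r != 19)) && ((!(r != 24 ==> 2*r < 22)) ==> ((r != 4 ==> 3*r > 23) && r != 19)) && d == 3 implies it.
Countermodel: at the initial state d = 3, r = 12, the precondition holds but the weakest precondition fails.
Answer: invalid


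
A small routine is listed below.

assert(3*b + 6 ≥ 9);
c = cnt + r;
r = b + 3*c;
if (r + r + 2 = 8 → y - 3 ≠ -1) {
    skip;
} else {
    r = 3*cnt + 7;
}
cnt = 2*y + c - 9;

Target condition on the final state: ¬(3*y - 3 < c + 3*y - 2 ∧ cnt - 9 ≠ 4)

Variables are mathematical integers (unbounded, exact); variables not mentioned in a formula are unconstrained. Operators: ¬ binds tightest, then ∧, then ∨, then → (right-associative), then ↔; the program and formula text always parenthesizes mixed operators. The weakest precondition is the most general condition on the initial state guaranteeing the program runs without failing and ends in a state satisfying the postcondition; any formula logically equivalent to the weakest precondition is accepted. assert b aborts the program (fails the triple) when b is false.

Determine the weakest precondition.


Working backward. After the program, the postcondition ¬(3*y - 3 < c + 3*y - 2 ∧ cnt - 9 ≠ 4) must hold; in canonical form it is ¬(c > -1 ∧ cnt ≠ 13).
Before cnt := 2*y + c - 9: ¬(c > -1 ∧ c + 2*y ≠ 22)
Then branch requires ¬(c > -1 ∧ c + 2*y ≠ 22); else branch requires ¬(c > -1 ∧ c + 2*y ≠ 22).
Before the if: ((2*r = 6 → y ≠ 2) → (¬(c > -1 ∧ c + 2*y ≠ 22))) ∧ ((¬(2*r = 6 → y ≠ 2)) → (¬(c > -1 ∧ c + 2*y ≠ 22)))
Before r := b + 3*c: ((2*b + 6*c = 6 → y ≠ 2) → (¬(c > -1 ∧ c + 2*y ≠ 22))) ∧ ((¬(2*b + 6*c = 6 → y ≠ 2)) → (¬(c > -1 ∧ c + 2*y ≠ 22)))
Before c := cnt + r: ((2*b + 6*cnt + 6*r = 6 → y ≠ 2) → (¬(cnt + r > -1 ∧ cnt + r + 2*y ≠ 22))) ∧ ((¬(2*b + 6*cnt + 6*r = 6 → y ≠ 2)) → (¬(cnt + r > -1 ∧ cnt + r + 2*y ≠ 22)))
Before assert 3*b + 6 ≥ 9: 3*b ≥ 3 ∧ ((2*b + 6*cnt + 6*r = 6 → y ≠ 2) → (¬(cnt + r > -1 ∧ cnt + r + 2*y ≠ 22))) ∧ ((¬(2*b + 6*cnt + 6*r = 6 → y ≠ 2)) → (¬(cnt + r > -1 ∧ cnt + r + 2*y ≠ 22)))
Answer: WP = 3*b ≥ 3 ∧ ((2*b + 6*cnt + 6*r = 6 → y ≠ 2) → (¬(cnt + r > -1 ∧ cnt + r + 2*y ≠ 22))) ∧ ((¬(2*b + 6*cnt + 6*r = 6 → y ≠ 2)) → (¬(cnt + r > -1 ∧ cnt + r + 2*y ≠ 22)))


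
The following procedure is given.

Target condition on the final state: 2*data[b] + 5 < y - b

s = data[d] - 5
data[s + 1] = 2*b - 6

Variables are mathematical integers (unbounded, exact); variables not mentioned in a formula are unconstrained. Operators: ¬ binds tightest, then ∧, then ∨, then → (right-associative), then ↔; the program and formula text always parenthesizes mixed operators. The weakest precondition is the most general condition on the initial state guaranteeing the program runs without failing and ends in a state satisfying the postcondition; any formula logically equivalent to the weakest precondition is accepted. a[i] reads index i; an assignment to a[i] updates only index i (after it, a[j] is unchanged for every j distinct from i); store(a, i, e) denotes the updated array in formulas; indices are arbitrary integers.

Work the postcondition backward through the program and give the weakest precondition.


Working backward. After the program, the postcondition 2*data[b] + 5 < y - b must hold; in canonical form it is 2*data[b] + b < y - 5.
Before data[s + 1] := 2*b - 6: 2*store(data, s + 1, 2*b - 6)[b] + b < y - 5
Before s := data[d] - 5: 2*store(data, data[d] - 4, 2*b - 6)[b] + b < y - 5
Answer: WP = 2*store(data, data[d] - 4, 2*b - 6)[b] + b < y - 5


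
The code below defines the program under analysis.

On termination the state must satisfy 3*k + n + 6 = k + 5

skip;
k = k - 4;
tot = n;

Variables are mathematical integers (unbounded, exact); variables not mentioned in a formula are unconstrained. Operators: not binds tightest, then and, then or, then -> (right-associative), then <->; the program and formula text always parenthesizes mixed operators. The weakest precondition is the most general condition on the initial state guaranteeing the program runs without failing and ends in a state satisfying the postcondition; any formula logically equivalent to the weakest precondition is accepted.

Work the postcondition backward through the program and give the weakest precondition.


Working backward. After the program, the postcondition 3*k + n + 6 = k + 5 must hold; in canonical form it is 2*k + n = -1.
Before tot := n: 2*k + n = -1
Before k := k - 4: 2*k + n = 7
Before skip: 2*k + n = 7
Answer: WP = 2*k + n = 7


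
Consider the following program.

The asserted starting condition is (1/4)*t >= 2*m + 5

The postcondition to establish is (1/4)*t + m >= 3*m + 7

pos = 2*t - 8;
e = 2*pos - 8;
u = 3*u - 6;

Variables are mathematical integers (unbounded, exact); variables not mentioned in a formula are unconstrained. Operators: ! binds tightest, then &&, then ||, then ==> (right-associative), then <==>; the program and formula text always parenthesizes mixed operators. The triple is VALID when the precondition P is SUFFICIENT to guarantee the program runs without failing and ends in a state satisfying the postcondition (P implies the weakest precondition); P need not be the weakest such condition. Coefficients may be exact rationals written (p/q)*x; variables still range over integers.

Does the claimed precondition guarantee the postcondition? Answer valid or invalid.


Working backward. After the program, the postcondition (1/4)*t + m >= 3*m + 7 must hold; in canonical form it is (1/4)*t >= 2*m + 7.
Before u := 3*u - 6: (1/4)*t >= 2*m + 7
Before e := 2*pos - 8: (1/4)*t >= 2*m + 7
Before pos := 2*t - 8: (1/4)*t >= 2*m + 7
The weakest precondition is (1/4)*t >= 2*m + 7.
Check whether (1/4)*t >= 2*m + 5 implies it.
Countermodel: at the initial state m = -2, t = 4, the precondition holds but the weakest precondition fails.
Answer: invalid


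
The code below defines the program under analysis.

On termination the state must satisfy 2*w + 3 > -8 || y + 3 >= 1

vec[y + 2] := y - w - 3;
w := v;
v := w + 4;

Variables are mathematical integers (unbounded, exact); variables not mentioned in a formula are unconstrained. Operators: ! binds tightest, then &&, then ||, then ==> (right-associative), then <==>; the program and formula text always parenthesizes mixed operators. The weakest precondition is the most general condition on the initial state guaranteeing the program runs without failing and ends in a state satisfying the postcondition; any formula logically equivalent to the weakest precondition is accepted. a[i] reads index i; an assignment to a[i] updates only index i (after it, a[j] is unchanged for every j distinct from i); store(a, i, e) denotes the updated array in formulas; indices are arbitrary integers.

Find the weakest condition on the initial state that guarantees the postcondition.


Working backward. After the program, the postcondition 2*w + 3 > -8 || y + 3 >= 1 must hold; in canonical form it is 2*w > -11 || y >= -2.
Before v := w + 4: 2*w > -11 || y >= -2
Before w := v: 2*v > -11 || y >= -2
Before vec[y + 2] := y - w - 3: 2*v > -11 || y >= -2
Answer: WP = 2*v > -11 || y >= -2


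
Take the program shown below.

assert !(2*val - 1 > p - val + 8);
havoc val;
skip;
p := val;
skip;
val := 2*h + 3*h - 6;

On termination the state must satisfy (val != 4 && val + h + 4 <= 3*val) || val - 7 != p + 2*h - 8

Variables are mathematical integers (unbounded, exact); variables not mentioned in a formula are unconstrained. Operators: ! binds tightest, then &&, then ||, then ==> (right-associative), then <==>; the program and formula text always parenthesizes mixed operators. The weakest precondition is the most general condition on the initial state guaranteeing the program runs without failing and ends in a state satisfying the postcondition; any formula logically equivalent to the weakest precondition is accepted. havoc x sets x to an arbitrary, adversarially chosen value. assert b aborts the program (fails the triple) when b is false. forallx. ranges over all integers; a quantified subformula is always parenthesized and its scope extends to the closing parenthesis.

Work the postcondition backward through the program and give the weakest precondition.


Working backward. After the program, the postcondition (val != 4 && val + h + 4 <= 3*val) || val - 7 != p + 2*h - 8 must hold; in canonical form it is (val != 4 && h <= 2*val - 4) || val != 2*h + p - 1.
Before val := 2*h + 3*h - 6: (5*h != 10 && 9*h >= 16) || 3*h != p + 5
Before skip: (5*h != 10 && 9*h >= 16) || 3*h != p + 5
Before p := val: (5*h != 10 && 9*h >= 16) || 3*h != val + 5
Before skip: (5*h != 10 && 9*h >= 16) || 3*h != val + 5
Before havoc val: forall val_1. ((5*h != 10 && 9*h >= 16) || 3*h != val_1 + 5)
Before assert !(2*val - 1 > p - val + 8): (!(3*val > p + 9)) && (forall val_1. ((5*h != 10 && 9*h >= 16) || 3*h != val_1 + 5))
Answer: WP = (!(3*val > p + 9)) && (forall val_1. ((5*h != 10 && 9*h >= 16) || 3*h != val_1 + 5))


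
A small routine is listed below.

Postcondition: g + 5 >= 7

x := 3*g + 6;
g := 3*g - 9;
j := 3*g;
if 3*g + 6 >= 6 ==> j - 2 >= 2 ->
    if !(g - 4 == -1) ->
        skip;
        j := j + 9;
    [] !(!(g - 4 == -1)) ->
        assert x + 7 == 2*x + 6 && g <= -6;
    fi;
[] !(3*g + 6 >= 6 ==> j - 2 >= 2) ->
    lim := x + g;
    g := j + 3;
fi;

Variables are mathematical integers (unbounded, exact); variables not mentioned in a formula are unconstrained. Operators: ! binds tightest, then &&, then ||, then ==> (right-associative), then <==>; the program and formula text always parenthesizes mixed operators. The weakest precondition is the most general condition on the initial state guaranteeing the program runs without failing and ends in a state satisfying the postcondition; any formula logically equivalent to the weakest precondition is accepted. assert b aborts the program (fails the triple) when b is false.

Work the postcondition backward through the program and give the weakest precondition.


Working backward. After the program, the postcondition g + 5 >= 7 must hold; in canonical form it is g >= 2.
Then branch requires ((!(g == 3)) ==> g >= 2) && (g == 3 ==> (x == 1 && g <= -6 && g >= 2)); else branch requires j >= -1.
Before the if: ((3*g >= 0 ==> j >= 4) ==> (((!(g == 3)) ==> g >= 2) && (g == 3 ==> (x == 1 && g <= -6 && g >= 2)))) && ((!(3*g >= 0 ==> j >= 4)) ==> j >= -1)
Before j := 3*g: ((3*g >= 0 ==> 3*g >= 4) ==> (((!(g == 3)) ==> g >= 2) && (g == 3 ==> (x == 1 && g <= -6 && g >= 2)))) && ((!(3*g >= 0 ==> 3*g >= 4)) ==> 3*g >= -1)
Before g := 3*g - 9: ((9*g >= 27 ==> 9*g >= 31) ==> (((!(3*g == 12)) ==> 3*g >= 11) && (3*g == 12 ==> (x == 1 && 3*g <= 3 && 3*g >= 11)))) && ((!(9*g >= 27 ==> 9*g >= 31)) ==> 9*g >= 26)
Before x := 3*g + 6: ((9*g >= 27 ==> 9*g >= 31) ==> (((!(3*g == 12)) ==> 3*g >= 11) && (3*g == 12 ==> (3*g == -5 && 3*g <= 3 && 3*g >= 11)))) && ((!(9*g >= 27 ==> 9*g >= 31)) ==> 9*g >= 26)
Answer: WP = ((9*g >= 27 ==> 9*g >= 31) ==> (((!(3*g == 12)) ==> 3*g >= 11) && (3*g == 12 ==> (3*g == -5 && 3*g <= 3 && 3*g >= 11)))) && ((!(9*g >= 27 ==> 9*g >= 31)) ==> 9*g >= 26)


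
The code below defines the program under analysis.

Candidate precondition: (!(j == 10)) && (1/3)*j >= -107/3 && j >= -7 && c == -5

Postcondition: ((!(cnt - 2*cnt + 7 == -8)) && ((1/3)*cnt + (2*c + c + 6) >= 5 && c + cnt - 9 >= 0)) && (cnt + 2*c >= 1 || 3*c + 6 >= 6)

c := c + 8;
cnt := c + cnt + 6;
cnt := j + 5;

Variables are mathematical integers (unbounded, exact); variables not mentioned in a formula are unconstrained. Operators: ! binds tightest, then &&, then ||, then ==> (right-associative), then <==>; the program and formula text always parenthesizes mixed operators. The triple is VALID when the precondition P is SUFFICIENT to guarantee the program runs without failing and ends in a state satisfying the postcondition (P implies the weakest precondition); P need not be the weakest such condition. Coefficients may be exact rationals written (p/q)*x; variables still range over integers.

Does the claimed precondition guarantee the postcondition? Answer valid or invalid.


Working backward. After the program, the postcondition ((!(cnt - 2*cnt + 7 == -8)) && ((1/3)*cnt + (2*c + c + 6) >= 5 && c + cnt - 9 >= 0)) && (cnt + 2*c >= 1 || 3*c + 6 >= 6) must hold; in canonical form it is (!(cnt == 15)) && 3*c + (1/3)*cnt >= -1 && c + cnt >= 9 && (2*c + cnt >= 1 || 3*c >= 0).
Before cnt := j + 5: (!(j == 10)) && 3*c + (1/3)*j >= -8/3 && c + j >= 4 && (2*c + j >= -4 || 3*c >= 0)
Before cnt := c + cnt + 6: (!(j == 10)) && 3*c + (1/3)*j >= -8/3 && c + j >= 4 && (2*c + j >= -4 || 3*c >= 0)
Before c := c + 8: (!(j == 10)) && 3*c + (1/3)*j >= -80/3 && c + j >= -4 && (2*c + j >= -20 || 3*c >= -24)
The weakest precondition is (!(j == 10)) && 3*c + (1/3)*j >= -80/3 && c + j >= -4 && (2*c + j >= -20 || 3*c >= -24).
Check whether (!(j == 10)) && (1/3)*j >= -107/3 && j >= -7 && c == -5 implies it.
Countermodel: at the initial state c = -5, j = 0, the precondition holds but the weakest precondition fails.
Answer: invalid


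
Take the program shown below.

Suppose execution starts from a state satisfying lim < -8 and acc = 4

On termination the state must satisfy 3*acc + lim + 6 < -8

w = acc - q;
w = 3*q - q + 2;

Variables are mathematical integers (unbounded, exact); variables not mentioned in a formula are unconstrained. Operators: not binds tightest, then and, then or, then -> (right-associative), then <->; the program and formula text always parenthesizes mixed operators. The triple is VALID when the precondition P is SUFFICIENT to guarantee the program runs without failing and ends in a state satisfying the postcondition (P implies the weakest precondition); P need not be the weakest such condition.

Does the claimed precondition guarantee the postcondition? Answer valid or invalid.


Working backward. After the program, the postcondition 3*acc + lim + 6 < -8 must hold; in canonical form it is 3*acc + lim < -14.
Before w := 3*q - q + 2: 3*acc + lim < -14
Before w := acc - q: 3*acc + lim < -14
The weakest precondition is 3*acc + lim < -14.
Check whether lim < -8 and acc = 4 implies it.
Countermodel: at the initial state acc = 4, lim = -26, the precondition holds but the weakest precondition fails.
Answer: invalid


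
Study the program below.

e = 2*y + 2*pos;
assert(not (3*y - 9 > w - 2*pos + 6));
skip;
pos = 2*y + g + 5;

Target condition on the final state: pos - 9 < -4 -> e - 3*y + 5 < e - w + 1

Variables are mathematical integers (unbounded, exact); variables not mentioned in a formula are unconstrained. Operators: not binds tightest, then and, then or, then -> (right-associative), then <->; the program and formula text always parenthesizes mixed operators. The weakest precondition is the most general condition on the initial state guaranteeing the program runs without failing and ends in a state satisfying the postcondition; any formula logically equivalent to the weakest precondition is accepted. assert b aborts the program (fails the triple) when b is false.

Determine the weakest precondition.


Working backward. After the program, the postcondition pos - 9 < -4 -> e - 3*y + 5 < e - w + 1 must hold; in canonical form it is pos < 5 -> w < 3*y - 4.
Before pos := 2*y + g + 5: g + 2*y < 0 -> w < 3*y - 4
Before skip: g + 2*y < 0 -> w < 3*y - 4
Before assert not (3*y - 9 > w - 2*pos + 6): (not (2*pos + 3*y > w + 15)) and (g + 2*y < 0 -> w < 3*y - 4)
Before e := 2*y + 2*pos: (not (2*pos + 3*y > w + 15)) and (g + 2*y < 0 -> w < 3*y - 4)
Answer: WP = (not (2*pos + 3*y > w + 15)) and (g + 2*y < 0 -> w < 3*y - 4)


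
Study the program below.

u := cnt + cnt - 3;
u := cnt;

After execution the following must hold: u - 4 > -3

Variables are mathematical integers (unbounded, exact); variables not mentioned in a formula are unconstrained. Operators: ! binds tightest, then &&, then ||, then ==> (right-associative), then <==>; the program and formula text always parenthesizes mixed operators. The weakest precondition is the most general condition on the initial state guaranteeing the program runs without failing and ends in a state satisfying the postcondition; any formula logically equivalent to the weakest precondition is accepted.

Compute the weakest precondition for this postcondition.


Working backward. After the program, the postcondition u - 4 > -3 must hold; in canonical form it is u > 1.
Before u := cnt: cnt > 1
Before u := cnt + cnt - 3: cnt > 1
Answer: WP = cnt > 1


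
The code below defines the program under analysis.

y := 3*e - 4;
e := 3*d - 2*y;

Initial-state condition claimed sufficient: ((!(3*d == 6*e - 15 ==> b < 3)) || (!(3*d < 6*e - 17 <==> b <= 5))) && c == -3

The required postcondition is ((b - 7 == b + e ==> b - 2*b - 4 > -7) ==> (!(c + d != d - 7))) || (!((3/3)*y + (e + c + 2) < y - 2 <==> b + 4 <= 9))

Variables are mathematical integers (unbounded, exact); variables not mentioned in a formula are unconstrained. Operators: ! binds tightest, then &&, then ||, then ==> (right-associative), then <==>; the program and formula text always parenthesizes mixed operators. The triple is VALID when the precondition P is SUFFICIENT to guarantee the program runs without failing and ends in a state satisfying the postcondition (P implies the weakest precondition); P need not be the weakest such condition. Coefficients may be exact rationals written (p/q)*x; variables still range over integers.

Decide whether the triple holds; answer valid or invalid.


Working backward. After the program, the postcondition ((b - 7 == b + e ==> b - 2*b - 4 > -7) ==> (!(c + d != d - 7))) || (!((3/3)*y + (e + c + 2) < y - 2 <==> b + 4 <= 9)) must hold; in canonical form it is ((e == -7 ==> b < 3) ==> (!(c != -7))) || (!(c + e < -4 <==> b <= 5)).
Before e := 3*d - 2*y: ((3*d == 2*y - 7 ==> b < 3) ==> (!(c != -7))) || (!(c + 3*d < 2*y - 4 <==> b <= 5))
Before y := 3*e - 4: ((3*d == 6*e - 15 ==> b < 3) ==> (!(c != -7))) || (!(c + 3*d < 6*e - 12 <==> b <= 5))
The weakest precondition is ((3*d == 6*e - 15 ==> b < 3) ==> (!(c != -7))) || (!(c + 3*d < 6*e - 12 <==> b <= 5)).
Check whether ((!(3*d == 6*e - 15 ==> b < 3)) || (!(3*d < 6*e - 17 <==> b <= 5))) && c == -3 implies it.
Countermodel: at the initial state b = 0, c = -3, d = 0, e = 2, the precondition holds but the weakest precondition fails.
Answer: invalid


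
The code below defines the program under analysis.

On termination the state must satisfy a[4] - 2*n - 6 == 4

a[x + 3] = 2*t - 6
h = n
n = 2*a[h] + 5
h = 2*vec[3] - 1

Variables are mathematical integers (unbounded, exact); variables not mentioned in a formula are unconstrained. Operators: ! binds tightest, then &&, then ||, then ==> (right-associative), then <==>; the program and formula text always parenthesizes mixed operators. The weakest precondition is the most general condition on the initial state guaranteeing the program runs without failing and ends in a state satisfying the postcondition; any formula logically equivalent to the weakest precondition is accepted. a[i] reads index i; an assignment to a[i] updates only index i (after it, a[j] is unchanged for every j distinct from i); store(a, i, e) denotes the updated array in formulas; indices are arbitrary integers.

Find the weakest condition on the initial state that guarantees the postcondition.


Working backward. After the program, the postcondition a[4] - 2*n - 6 == 4 must hold; in canonical form it is a[4] == 2*n + 10.
Before h := 2*vec[3] - 1: a[4] == 2*n + 10
Before n := 2*a[h] + 5: a[4] == 4*a[h] + 20
Before h := n: a[4] == 4*a[n] + 20
Before a[x + 3] := 2*t - 6: store(a, x + 3, 2*t - 6)[4] == 4*store(a, x + 3, 2*t - 6)[n] + 20
Answer: WP = store(a, x + 3, 2*t - 6)[4] == 4*store(a, x + 3, 2*t - 6)[n] + 20


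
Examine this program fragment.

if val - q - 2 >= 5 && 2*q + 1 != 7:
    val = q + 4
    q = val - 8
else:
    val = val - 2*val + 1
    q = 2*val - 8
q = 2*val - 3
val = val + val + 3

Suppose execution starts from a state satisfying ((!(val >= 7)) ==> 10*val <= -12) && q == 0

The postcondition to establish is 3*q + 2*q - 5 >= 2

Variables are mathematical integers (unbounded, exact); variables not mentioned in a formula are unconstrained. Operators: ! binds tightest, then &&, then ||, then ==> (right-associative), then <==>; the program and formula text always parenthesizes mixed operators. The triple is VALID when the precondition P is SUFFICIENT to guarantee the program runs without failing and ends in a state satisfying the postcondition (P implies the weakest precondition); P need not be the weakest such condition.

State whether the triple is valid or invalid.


Working backward. After the program, the postcondition 3*q + 2*q - 5 >= 2 must hold; in canonical form it is 5*q >= 7.
Before val := val + val + 3: 5*q >= 7
Before q := 2*val - 3: 10*val >= 22
Then branch requires 10*q >= -18; else branch requires 10*val <= -12.
Before the if: ((val >= q + 7 && 2*q != 6) ==> 10*q >= -18) && ((!(val >= q + 7 && 2*q != 6)) ==> 10*val <= -12)
The weakest precondition is ((val >= q + 7 && 2*q != 6) ==> 10*q >= -18) && ((!(val >= q + 7 && 2*q != 6)) ==> 10*val <= -12).
Check whether ((!(val >= 7)) ==> 10*val <= -12) && q == 0 implies it.
Every state satisfying the precondition satisfies the weakest precondition: the implication holds.
Answer: valid
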